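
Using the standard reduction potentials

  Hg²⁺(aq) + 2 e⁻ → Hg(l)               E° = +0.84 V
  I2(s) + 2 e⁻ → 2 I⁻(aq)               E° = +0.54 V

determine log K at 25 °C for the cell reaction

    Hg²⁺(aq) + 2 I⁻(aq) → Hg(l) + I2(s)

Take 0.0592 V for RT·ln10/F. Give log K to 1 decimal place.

log K = 10.1

The Hg²⁺/Hg couple is reduced (cathode); E°cell = +0.84 − (+0.54) = +0.30 V with n = 2.
At equilibrium E = 0, so log K = nE°cell / 0.0592 = (2)(+0.30) / 0.0592 = 10.1.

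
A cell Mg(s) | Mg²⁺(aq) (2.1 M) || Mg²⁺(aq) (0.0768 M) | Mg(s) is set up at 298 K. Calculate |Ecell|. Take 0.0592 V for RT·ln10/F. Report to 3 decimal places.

0.043 V

For a concentration cell E°cell = 0, since both electrodes use the same couple.
The compartment with the higher Mg²⁺(aq) concentration (2.1 M) acts as the cathode; ions are reduced there and produced at the dilute (0.0768 M) anode.
With n = 2, Ecell = −(0.0592/2)·log([dilute]/[conc]) = −(0.0592/2)·log(0.0768/2.1) = +0.043 V.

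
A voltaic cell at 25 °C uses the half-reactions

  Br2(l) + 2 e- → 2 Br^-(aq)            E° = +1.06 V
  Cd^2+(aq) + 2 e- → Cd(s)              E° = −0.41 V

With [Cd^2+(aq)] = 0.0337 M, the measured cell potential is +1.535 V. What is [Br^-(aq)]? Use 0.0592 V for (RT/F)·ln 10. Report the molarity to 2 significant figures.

With Br₂/Br⁻ at the cathode and Cd²⁺/Cd at the anode, E°cell = +1.06 − (−0.41) = +1.47 V (n = 2).
Since E = E° − (0.0592/n)·log Q, log Q = n(E° − E)/0.0592 = −2.196.
Balancing electrons gives Br2(l) + Cd(s) → 2 Br^-(aq) + Cd^2+(aq); thus Q = [Br^-(aq)]^2·[Cd^2+(aq)].
Isolating [Br^-(aq)] in Q = 10^{−2.196} yields log [Br^-(aq)] = −0.362, i.e. 0.43 M.

0.43 M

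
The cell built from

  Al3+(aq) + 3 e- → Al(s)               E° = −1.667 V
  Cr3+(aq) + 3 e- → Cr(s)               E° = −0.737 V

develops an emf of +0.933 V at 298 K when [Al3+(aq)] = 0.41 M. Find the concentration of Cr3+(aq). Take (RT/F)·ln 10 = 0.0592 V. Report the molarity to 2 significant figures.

0.58 M

With Cr³⁺/Cr at the cathode and Al³⁺/Al at the anode, E°cell = −0.737 − (−1.667) = +0.930 V (n = 3).
Rearranging E = E° − (0.0592/n)·log Q gives log Q = 3(+0.930 − (+0.933))/0.0592 = −0.152.
Balancing electrons gives Cr3+(aq) + Al(s) → Cr(s) + Al3+(aq); thus Q = [Al3+(aq)] / [Cr3+(aq)].
Substituting the known concentrations and solving, log [Cr3+(aq)] = −0.235 and [Cr3+(aq)] = 0.58 M.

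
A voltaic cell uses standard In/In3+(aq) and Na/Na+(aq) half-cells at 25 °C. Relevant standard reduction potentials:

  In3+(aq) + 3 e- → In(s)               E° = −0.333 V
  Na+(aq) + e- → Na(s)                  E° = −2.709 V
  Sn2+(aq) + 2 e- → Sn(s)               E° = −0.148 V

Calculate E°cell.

Of the two couples in this cell, the one with the more positive reduction potential is reduced at the cathode: here that is In³⁺/In (−0.333 V); Na⁺/Na (−2.709 V) is the anode.
E°cell = E°(cathode) − E°(anode) = −0.333 − (−2.709) = +2.376 V.

+2.376 V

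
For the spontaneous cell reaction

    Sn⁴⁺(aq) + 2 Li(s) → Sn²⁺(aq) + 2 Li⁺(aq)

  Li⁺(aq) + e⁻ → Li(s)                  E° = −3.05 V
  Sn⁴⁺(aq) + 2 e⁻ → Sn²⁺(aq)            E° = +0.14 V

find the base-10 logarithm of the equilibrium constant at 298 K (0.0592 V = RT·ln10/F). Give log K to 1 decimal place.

log K = 107.8

The Sn⁴⁺/Sn²⁺ couple is reduced (cathode); E°cell = +0.14 − (−3.05) = +3.19 V with n = 2.
At equilibrium E = 0, so log K = nE°cell / 0.0592 = (2)(+3.19) / 0.0592 = 107.8.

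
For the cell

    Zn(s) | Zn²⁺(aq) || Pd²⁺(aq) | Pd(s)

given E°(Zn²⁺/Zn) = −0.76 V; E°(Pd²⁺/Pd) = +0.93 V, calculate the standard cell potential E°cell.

By convention the left-hand electrode in cell notation is the anode (oxidation) and the right-hand electrode is the cathode (reduction).
E°cell = E°(right) − E°(left) = +0.93 − (−0.76) = +1.69 V.

+1.69 V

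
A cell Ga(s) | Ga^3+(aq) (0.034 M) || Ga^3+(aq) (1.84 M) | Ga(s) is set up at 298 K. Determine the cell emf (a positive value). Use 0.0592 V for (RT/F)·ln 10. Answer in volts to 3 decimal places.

For a concentration cell E°cell = 0, since both electrodes use the same couple.
The compartment with the higher Ga^3+(aq) concentration (1.84 M) acts as the cathode; ions are reduced there and produced at the dilute (0.034 M) anode.
With n = 3, Ecell = −(0.0592/3)·log([dilute]/[conc]) = −(0.0592/3)·log(0.034/1.84) = +0.034 V.

0.034 V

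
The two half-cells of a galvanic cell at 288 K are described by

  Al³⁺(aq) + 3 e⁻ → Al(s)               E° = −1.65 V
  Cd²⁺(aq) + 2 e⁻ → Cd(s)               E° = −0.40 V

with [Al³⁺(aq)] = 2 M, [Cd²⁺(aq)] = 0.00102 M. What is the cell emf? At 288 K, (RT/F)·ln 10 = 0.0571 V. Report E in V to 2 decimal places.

Cd²⁺/Cd is reduced (cathode, E° = −0.40 V) and Al³⁺/Al is oxidized (anode).
The standard potential is −0.40 − (−1.65) = +1.25 V and the balanced reaction transfers n = 6 electrons.
Balancing gives 3 Cd²⁺(aq) + 2 Al(s) → 3 Cd(s) + 2 Al³⁺(aq); hence Q = [Al³⁺(aq)]^2 / [Cd²⁺(aq)]^3 = 3.77×10^9 (log Q = 9.576).
By the Nernst equation, E = +1.25 − (0.0571/6)·(9.576) = +1.16 V.

+1.16 V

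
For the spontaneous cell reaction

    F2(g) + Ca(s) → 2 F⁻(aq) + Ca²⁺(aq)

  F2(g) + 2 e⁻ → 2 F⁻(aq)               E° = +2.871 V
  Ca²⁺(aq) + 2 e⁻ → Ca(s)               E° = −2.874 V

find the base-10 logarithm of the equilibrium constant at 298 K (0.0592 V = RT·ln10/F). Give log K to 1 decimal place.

log K = 194.1

The F₂/F⁻ couple is reduced (cathode); E°cell = +2.871 − (−2.874) = +5.745 V with n = 2.
At equilibrium E = 0, so log K = nE°cell / 0.0592 = (2)(+5.745) / 0.0592 = 194.1.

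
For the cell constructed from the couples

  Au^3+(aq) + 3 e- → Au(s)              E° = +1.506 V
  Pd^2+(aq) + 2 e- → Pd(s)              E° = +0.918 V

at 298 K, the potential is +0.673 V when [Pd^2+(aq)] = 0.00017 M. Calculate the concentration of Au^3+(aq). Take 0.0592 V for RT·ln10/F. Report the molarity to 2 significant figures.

0.045 M

Au³⁺/Au is the cathode (higher E°); E°cell = +1.506 − (+0.918) = +0.588 V with n = 6.
Rearranging E = E° − (0.0592/n)·log Q gives log Q = 6(+0.588 − (+0.673))/0.0592 = −8.615.
The balanced reaction is 2 Au^3+(aq) + 3 Pd(s) → 2 Au(s) + 3 Pd^2+(aq), so Q = [Pd^2+(aq)]^3 / [Au^3+(aq)]^2.
Isolating [Au^3+(aq)] in Q = 10^{−8.615} yields log [Au^3+(aq)] = −1.347, i.e. 0.045 M.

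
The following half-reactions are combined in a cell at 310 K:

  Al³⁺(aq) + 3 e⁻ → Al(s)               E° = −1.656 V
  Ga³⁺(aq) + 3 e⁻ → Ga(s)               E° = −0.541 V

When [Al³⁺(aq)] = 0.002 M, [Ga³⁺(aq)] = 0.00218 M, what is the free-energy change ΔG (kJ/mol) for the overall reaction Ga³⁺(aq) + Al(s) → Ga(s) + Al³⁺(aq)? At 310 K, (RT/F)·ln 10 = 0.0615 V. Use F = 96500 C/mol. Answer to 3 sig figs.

With Ga³⁺/Ga reduced at the cathode, E°cell = −0.541 − (−1.656) = +1.115 V and n = 3.
Here Q = [Al³⁺(aq)] / [Ga³⁺(aq)] = 0.917 (log Q = −0.037), giving E = +1.115 − (0.0615/3)·(−0.037) = +1.1158 V.
Finally ΔG = −nFE = −(3)(96500 C/mol)(+1.1158 V) = −323 kJ/mol.

−323 kJ/mol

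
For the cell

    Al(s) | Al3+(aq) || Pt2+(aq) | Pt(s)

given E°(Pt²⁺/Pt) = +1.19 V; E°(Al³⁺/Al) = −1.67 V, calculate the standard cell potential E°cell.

+2.86 V

By convention the left-hand electrode in cell notation is the anode (oxidation) and the right-hand electrode is the cathode (reduction).
E°cell = E°(right) − E°(left) = +1.19 − (−1.67) = +2.86 V.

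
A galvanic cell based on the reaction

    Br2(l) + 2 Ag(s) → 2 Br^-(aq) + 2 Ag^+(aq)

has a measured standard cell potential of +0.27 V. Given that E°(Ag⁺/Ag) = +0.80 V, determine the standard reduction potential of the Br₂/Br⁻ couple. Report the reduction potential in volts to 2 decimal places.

+1.07 V

In the reaction as written the Br₂/Br⁻ couple is reduced (cathode) and Ag⁺/Ag is oxidized (anode), so E°cell = E°(Br₂/Br⁻) − E°(Ag⁺/Ag).
E°(Br₂/Br⁻) = E°cell + E°(anode) = +0.27 + (+0.80) = +1.07 V.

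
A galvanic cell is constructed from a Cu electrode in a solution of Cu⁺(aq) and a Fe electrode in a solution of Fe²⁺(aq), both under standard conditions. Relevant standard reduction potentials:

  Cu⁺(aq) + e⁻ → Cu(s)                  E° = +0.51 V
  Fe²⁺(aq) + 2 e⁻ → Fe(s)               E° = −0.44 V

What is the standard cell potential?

+0.95 V

The Cu⁺/Cu couple has the higher E°, so Cu ion is reduced (cathode) and Fe is oxidized (anode).
E°cell = E°(cathode) − E°(anode) = +0.51 − (−0.44) = +0.95 V.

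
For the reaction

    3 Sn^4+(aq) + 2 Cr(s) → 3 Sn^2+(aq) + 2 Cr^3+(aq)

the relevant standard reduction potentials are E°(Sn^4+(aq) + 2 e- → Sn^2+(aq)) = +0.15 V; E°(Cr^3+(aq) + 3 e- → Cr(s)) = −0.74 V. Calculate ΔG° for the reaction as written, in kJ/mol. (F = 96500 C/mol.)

In the reaction as written Sn^4+(aq) is reduced, so the Sn⁴⁺/Sn²⁺ couple is the cathode and Cr³⁺/Cr is the anode.
E°cell = +0.15 − (−0.74) = +0.89 V; balancing electrons gives n = 6.
ΔG° = −nFE°cell = −(6)(96500)(+0.89) J/mol = −515 kJ/mol.

−515 kJ/mol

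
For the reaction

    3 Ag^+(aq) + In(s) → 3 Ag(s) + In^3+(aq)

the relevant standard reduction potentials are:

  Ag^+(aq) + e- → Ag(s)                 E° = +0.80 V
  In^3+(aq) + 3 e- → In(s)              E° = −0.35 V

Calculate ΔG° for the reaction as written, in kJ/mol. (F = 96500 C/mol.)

In the reaction as written Ag^+(aq) is reduced, so the Ag⁺/Ag couple is the cathode and In³⁺/In is the anode.
E°cell = +0.80 − (−0.35) = +1.15 V; balancing electrons gives n = 3.
ΔG° = −nFE°cell = −(3)(96500)(+1.15) J/mol = −333 kJ/mol.

−333 kJ/mol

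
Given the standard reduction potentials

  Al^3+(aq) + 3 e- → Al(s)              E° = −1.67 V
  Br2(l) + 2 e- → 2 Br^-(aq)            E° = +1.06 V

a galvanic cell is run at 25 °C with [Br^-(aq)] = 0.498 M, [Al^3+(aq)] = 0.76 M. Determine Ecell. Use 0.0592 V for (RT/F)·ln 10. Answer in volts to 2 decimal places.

The Br₂/Br⁻ couple has the more positive E°, so it is the cathode; Al³⁺/Al is the anode.
E°cell = E°cat − E°an = +1.06 − (−1.67) = +2.73 V; n = 6.
Balancing gives 3 Br2(l) + 2 Al(s) → 6 Br^-(aq) + 2 Al^3+(aq); hence Q = [Br^-(aq)]^6·[Al^3+(aq)]^2 = 0.00881 (log Q = −2.055).
By the Nernst equation, E = +2.73 − (0.0592/6)·(−2.055) = +2.75 V.

+2.75 V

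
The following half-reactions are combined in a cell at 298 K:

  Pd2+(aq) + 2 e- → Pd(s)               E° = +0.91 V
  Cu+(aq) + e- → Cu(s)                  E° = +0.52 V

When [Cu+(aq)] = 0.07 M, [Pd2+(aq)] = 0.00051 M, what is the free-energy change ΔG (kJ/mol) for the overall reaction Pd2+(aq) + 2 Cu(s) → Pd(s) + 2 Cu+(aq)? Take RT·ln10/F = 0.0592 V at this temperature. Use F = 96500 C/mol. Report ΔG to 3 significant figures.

E°cell = +0.91 − (+0.52) = +0.39 V; the balanced reaction transfers n = 2 electrons.
The reaction quotient is [Cu+(aq)]^2 / [Pd2+(aq)] = 9.61; by Nernst, E = +0.39 − (0.0592/2)(0.983) = +0.3609 V.
Finally ΔG = −nFE = −(2)(96500 C/mol)(+0.3609 V) = −69.7 kJ/mol.

−69.7 kJ/mol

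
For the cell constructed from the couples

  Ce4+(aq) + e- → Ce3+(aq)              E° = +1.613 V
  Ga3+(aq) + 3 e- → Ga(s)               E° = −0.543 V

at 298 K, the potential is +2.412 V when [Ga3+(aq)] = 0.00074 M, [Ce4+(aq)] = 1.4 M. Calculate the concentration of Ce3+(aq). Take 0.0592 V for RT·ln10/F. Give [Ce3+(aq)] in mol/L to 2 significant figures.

Ce⁴⁺/Ce³⁺ is the cathode (higher E°); E°cell = +1.613 − (−0.543) = +2.156 V with n = 3.
From the Nernst equation, log Q = n(E° − E)/0.0592 = 3·(+2.156 − (+2.412))/0.0592 = −12.973.
Balancing electrons gives 3 Ce4+(aq) + Ga(s) → 3 Ce3+(aq) + Ga3+(aq); thus Q = ([Ce3+(aq)]^3·[Ga3+(aq)]) / [Ce4+(aq)]^3.
Isolating [Ce3+(aq)] in Q = 10^{−12.973} yields log [Ce3+(aq)] = −3.135, i.e. 0.00073 M.

0.00073 M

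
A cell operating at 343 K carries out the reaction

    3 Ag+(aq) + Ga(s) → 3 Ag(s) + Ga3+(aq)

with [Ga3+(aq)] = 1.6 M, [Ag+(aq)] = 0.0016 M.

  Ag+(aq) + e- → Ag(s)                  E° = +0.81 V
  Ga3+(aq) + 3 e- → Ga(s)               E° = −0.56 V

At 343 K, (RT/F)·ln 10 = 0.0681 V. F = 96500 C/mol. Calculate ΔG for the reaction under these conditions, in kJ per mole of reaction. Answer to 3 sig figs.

−340 kJ/mol

With Ag⁺/Ag reduced at the cathode, E°cell = +0.81 − (−0.56) = +1.37 V and n = 3.
Here Q = [Ga3+(aq)] / [Ag+(aq)]^3 = 3.91×10^8 (log Q = 8.592), giving E = +1.37 − (0.0681/3)·(8.592) = +1.1750 V.
Finally ΔG = −nFE = −(3)(96500 C/mol)(+1.1750 V) = −340 kJ/mol.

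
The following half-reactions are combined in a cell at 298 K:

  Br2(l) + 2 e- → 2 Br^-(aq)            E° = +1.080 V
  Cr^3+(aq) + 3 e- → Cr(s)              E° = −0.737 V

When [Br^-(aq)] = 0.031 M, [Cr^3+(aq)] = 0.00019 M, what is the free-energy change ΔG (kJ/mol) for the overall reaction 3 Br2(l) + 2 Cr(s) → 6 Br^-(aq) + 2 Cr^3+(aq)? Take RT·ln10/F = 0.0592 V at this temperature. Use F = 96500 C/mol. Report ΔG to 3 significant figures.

−1150 kJ/mol

With Br₂/Br⁻ reduced at the cathode, E°cell = +1.080 − (−0.737) = +1.817 V and n = 6.
Q = [Br^-(aq)]^6·[Cr^3+(aq)]^2 = 3.2×10^−17, so log Q = −16.494 and E = +1.817 − (0.0592/6)(−16.494) = +1.9797 V.
Then ΔG = −nFE = −6 × 96500 × +1.9797 J/mol = −1150 kJ/mol.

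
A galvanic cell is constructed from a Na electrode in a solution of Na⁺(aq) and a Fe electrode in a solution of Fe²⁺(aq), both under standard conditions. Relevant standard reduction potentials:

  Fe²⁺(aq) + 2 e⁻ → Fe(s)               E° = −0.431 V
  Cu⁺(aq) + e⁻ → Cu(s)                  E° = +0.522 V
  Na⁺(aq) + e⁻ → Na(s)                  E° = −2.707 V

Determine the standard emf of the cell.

+2.276 V

The Fe²⁺/Fe couple has the higher E°, so Fe ion is reduced (cathode) and Na is oxidized (anode).
E°cell = E°(cathode) − E°(anode) = −0.431 − (−2.707) = +2.276 V.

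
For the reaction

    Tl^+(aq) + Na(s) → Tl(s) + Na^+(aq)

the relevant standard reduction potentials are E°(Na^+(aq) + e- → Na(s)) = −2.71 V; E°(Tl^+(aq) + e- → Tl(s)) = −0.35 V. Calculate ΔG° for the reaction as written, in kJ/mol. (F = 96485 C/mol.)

In the reaction as written Tl^+(aq) is reduced, so the Tl⁺/Tl couple is the cathode and Na⁺/Na is the anode.
E°cell = −0.35 − (−2.71) = +2.36 V; balancing electrons gives n = 1.
ΔG° = −nFE°cell = −(1)(96485)(+2.36) J/mol = −228 kJ/mol.

−228 kJ/mol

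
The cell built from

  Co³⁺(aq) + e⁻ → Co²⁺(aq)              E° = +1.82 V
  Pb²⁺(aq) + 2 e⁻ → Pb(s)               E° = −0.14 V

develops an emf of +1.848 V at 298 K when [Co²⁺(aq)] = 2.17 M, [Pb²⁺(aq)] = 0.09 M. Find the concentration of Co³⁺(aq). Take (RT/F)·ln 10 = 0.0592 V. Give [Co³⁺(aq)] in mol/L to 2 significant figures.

The Co³⁺/Co²⁺ couple has the larger reduction potential, so it is the cathode: E°cell = +1.82 − (−0.14) = +1.96 V and n = 2.
From the Nernst equation, log Q = n(E° − E)/0.0592 = 2·(+1.96 − (+1.848))/0.0592 = 3.784.
For 2 Co³⁺(aq) + Pb(s) → 2 Co²⁺(aq) + Pb²⁺(aq), the reaction quotient is Q = ([Co²⁺(aq)]^2·[Pb²⁺(aq)]) / [Co³⁺(aq)]^2.
Substituting the known concentrations and solving, log [Co³⁺(aq)] = −2.078 and [Co³⁺(aq)] = 0.0084 M.

0.0084 M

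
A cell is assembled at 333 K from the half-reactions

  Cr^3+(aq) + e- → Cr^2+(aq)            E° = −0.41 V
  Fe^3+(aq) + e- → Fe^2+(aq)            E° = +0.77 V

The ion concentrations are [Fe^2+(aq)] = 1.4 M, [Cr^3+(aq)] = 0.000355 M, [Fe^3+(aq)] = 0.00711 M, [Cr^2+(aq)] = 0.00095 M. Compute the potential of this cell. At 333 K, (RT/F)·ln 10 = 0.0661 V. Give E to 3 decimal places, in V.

The Fe³⁺/Fe²⁺ couple has the more positive E°, so it is the cathode; Cr³⁺/Cr²⁺ is the anode.
The standard potential is +0.77 − (−0.41) = +1.18 V and the balanced reaction transfers n = 1 electron.
The balanced reaction is Fe^3+(aq) + Cr^2+(aq) → Fe^2+(aq) + Cr^3+(aq), so Q = ([Fe^2+(aq)]·[Cr^3+(aq)]) / ([Fe^3+(aq)]·[Cr^2+(aq)]) = 73.6 and log Q = 1.867.
By the Nernst equation, E = +1.18 − (0.0661/1)·(1.867) = +1.057 V.

+1.057 V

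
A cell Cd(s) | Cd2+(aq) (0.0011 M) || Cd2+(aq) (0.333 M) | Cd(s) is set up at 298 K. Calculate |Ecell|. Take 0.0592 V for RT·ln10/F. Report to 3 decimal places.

For a concentration cell E°cell = 0, since both electrodes use the same couple.
The compartment with the higher Cd2+(aq) concentration (0.333 M) acts as the cathode; ions are reduced there and produced at the dilute (0.0011 M) anode.
With n = 2, Ecell = −(0.0592/2)·log([dilute]/[conc]) = −(0.0592/2)·log(0.0011/0.333) = +0.073 V.

0.073 V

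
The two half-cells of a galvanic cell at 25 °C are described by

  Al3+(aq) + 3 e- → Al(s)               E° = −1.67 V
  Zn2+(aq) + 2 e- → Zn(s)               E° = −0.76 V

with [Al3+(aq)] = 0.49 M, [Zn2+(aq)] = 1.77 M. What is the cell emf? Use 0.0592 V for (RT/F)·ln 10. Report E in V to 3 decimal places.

Zn²⁺/Zn is reduced (cathode, E° = −0.76 V) and Al³⁺/Al is oxidized (anode).
The standard potential is −0.76 − (−1.67) = +0.91 V and the balanced reaction transfers n = 6 electrons.
For the overall reaction 3 Zn2+(aq) + 2 Al(s) → 3 Zn(s) + 2 Al3+(aq), Q = [Al3+(aq)]^2 / [Zn2+(aq)]^3 = 0.0433, giving log Q = −1.364.
Applying E = E° − (RT ln10/nF)·log Q gives +0.91 − (0.0592/6)(−1.364) = +0.923 V.

+0.923 V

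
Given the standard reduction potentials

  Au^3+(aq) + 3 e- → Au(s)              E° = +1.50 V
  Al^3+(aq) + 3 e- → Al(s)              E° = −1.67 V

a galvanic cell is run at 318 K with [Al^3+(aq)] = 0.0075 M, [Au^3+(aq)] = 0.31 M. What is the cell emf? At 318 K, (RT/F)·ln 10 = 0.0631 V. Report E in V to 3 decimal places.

Since E°(Au³⁺/Au) > E°(Al³⁺/Al), Au³⁺/Au serves as the cathode.
E°cell = +1.50 − (−1.67) = +3.17 V, with n = 3 electrons transferred.
Balancing gives Au^3+(aq) + Al(s) → Au(s) + Al^3+(aq); hence Q = [Al^3+(aq)] / [Au^3+(aq)] = 0.0242 (log Q = −1.616).
Applying E = E° − (RT ln10/nF)·log Q gives +3.17 − (0.0631/3)(−1.616) = +3.204 V.

+3.204 V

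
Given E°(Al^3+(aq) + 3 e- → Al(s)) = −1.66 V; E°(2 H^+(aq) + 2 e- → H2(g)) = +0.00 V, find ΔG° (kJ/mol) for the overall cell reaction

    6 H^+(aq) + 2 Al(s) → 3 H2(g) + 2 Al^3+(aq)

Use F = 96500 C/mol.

In the reaction as written H^+(aq) is reduced, so the 2H⁺/H₂ couple is the cathode and Al³⁺/Al is the anode.
E°cell = +0.00 − (−1.66) = +1.66 V; balancing electrons gives n = 6.
ΔG° = −nFE°cell = −(6)(96500)(+1.66) J/mol = −961 kJ/mol.

−961 kJ/mol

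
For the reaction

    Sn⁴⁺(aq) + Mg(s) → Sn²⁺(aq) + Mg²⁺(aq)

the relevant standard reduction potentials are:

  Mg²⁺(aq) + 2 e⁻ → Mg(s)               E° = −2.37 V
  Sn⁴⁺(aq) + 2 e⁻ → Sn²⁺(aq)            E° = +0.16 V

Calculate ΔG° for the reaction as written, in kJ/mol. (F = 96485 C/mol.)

−488 kJ/mol

In the reaction as written Sn⁴⁺(aq) is reduced, so the Sn⁴⁺/Sn²⁺ couple is the cathode and Mg²⁺/Mg is the anode.
E°cell = +0.16 − (−2.37) = +2.53 V; balancing electrons gives n = 2.
ΔG° = −nFE°cell = −(2)(96485)(+2.53) J/mol = −488 kJ/mol.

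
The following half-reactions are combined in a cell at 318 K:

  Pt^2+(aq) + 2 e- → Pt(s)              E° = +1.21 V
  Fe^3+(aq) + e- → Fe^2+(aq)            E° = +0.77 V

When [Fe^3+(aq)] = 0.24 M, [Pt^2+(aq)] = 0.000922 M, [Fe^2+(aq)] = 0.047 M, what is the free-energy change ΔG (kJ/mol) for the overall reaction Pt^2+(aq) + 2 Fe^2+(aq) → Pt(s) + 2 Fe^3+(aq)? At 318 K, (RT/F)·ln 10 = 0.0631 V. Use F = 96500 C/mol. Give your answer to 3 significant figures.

The standard cell potential is +1.21 − (+0.77) = +0.44 V, with n = 2 electrons in the balanced equation.
Q = [Fe^3+(aq)]^2 / ([Pt^2+(aq)]·[Fe^2+(aq)]^2) = 2.83×10^4, so log Q = 4.451 and E = +0.44 − (0.0631/2)(4.451) = +0.2996 V.
Finally ΔG = −nFE = −(2)(96500 C/mol)(+0.2996 V) = −57.8 kJ/mol.

−57.8 kJ/mol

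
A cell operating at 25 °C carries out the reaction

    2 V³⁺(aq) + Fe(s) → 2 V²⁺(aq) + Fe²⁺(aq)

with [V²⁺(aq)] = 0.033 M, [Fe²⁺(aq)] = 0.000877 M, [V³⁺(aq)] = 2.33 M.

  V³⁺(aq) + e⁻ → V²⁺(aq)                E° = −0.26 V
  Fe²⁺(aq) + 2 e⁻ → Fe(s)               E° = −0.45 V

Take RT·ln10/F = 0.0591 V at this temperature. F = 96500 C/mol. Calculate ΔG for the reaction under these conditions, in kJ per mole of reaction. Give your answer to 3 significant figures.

With V³⁺/V²⁺ reduced at the cathode, E°cell = −0.26 − (−0.45) = +0.19 V and n = 2.
Here Q = ([V²⁺(aq)]^2·[Fe²⁺(aq)]) / [V³⁺(aq)]^2 = 1.76×10^−7 (log Q = −6.755), giving E = +0.19 − (0.0591/2)·(−6.755) = +0.3896 V.
Then ΔG = −nFE = −2 × 96500 × +0.3896 J/mol = −75.2 kJ/mol.

−75.2 kJ/mol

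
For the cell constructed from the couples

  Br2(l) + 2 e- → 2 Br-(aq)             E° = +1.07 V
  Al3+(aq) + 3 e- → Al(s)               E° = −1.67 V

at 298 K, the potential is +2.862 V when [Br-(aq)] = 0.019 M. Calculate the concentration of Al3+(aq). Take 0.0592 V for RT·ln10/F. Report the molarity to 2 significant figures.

0.096 M

The Br₂/Br⁻ couple has the larger reduction potential, so it is the cathode: E°cell = +1.07 − (−1.67) = +2.74 V and n = 6.
Rearranging E = E° − (0.0592/n)·log Q gives log Q = 6(+2.74 − (+2.862))/0.0592 = −12.365.
The balanced reaction is 3 Br2(l) + 2 Al(s) → 6 Br-(aq) + 2 Al3+(aq), so Q = [Br-(aq)]^6·[Al3+(aq)]^2.
Solving for the unknown gives log [Al3+(aq)] = −1.019, so [Al3+(aq)] ≈ 0.096 M.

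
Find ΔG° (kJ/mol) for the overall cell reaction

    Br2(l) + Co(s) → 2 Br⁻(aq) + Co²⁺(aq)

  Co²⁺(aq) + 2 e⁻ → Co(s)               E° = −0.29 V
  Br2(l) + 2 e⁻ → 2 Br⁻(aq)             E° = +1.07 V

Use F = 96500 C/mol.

−262 kJ/mol

In the reaction as written Br2(l) is reduced, so the Br₂/Br⁻ couple is the cathode and Co²⁺/Co is the anode.
E°cell = +1.07 − (−0.29) = +1.36 V; balancing electrons gives n = 2.
ΔG° = −nFE°cell = −(2)(96500)(+1.36) J/mol = −262 kJ/mol.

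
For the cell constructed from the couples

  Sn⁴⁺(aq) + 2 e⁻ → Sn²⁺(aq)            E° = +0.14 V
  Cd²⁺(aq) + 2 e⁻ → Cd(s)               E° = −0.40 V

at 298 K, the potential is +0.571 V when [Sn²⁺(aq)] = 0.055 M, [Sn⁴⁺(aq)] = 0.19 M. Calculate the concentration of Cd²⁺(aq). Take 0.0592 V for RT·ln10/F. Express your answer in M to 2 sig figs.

With Sn⁴⁺/Sn²⁺ at the cathode and Cd²⁺/Cd at the anode, E°cell = +0.14 − (−0.40) = +0.54 V (n = 2).
From the Nernst equation, log Q = n(E° − E)/0.0592 = 2·(+0.54 − (+0.571))/0.0592 = −1.047.
The balanced reaction is Sn⁴⁺(aq) + Cd(s) → Sn²⁺(aq) + Cd²⁺(aq), so Q = ([Sn²⁺(aq)]·[Cd²⁺(aq)]) / [Sn⁴⁺(aq)].
Isolating [Cd²⁺(aq)] in Q = 10^{−1.047} yields log [Cd²⁺(aq)] = −0.509, i.e. 0.31 M.

0.31 M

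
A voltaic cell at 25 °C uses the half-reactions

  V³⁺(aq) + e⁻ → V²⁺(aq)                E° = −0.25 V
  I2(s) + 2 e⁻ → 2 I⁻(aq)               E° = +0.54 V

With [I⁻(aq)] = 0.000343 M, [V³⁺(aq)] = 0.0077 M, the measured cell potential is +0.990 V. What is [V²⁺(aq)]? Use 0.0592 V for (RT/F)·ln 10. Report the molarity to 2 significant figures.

The I₂/I⁻ couple has the larger reduction potential, so it is the cathode: E°cell = +0.54 − (−0.25) = +0.79 V and n = 2.
From the Nernst equation, log Q = n(E° − E)/0.0592 = 2·(+0.79 − (+0.990))/0.0592 = −6.757.
For I2(s) + 2 V²⁺(aq) → 2 I⁻(aq) + 2 V³⁺(aq), the reaction quotient is Q = ([I⁻(aq)]^2·[V³⁺(aq)]^2) / [V²⁺(aq)]^2.
Isolating [V²⁺(aq)] in Q = 10^{−6.757} yields log [V²⁺(aq)] = −2.200, i.e. 0.0063 M.

0.0063 M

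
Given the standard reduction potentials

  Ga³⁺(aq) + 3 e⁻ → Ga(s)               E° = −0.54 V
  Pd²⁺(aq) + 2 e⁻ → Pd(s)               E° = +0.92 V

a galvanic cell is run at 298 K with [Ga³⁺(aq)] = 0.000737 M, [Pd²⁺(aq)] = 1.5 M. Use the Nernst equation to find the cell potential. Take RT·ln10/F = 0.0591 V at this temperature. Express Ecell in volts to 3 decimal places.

+1.527 V

The Pd²⁺/Pd couple has the more positive E°, so it is the cathode; Ga³⁺/Ga is the anode.
E°cell = +0.92 − (−0.54) = +1.46 V, with n = 6 electrons transferred.
Balancing gives 3 Pd²⁺(aq) + 2 Ga(s) → 3 Pd(s) + 2 Ga³⁺(aq); hence Q = [Ga³⁺(aq)]^2 / [Pd²⁺(aq)]^3 = 1.61×10^−7 (log Q = −6.793).
E = E° − (0.0591/n)·log Q = +1.46 − (0.0591/6)(−6.793) = +1.527 V.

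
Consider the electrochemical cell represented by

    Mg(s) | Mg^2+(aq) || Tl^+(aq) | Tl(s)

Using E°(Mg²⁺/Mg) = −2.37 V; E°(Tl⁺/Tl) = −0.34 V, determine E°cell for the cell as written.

+2.03 V

By convention the left-hand electrode in cell notation is the anode (oxidation) and the right-hand electrode is the cathode (reduction).
E°cell = E°(right) − E°(left) = −0.34 − (−2.37) = +2.03 V.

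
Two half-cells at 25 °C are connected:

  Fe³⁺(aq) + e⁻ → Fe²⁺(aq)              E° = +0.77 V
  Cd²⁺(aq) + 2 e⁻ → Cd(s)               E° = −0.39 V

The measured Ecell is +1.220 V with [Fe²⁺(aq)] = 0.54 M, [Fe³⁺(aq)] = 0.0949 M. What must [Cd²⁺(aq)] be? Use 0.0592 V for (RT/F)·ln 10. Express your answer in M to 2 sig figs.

Fe³⁺/Fe²⁺ is the cathode (higher E°); E°cell = +0.77 − (−0.39) = +1.16 V with n = 2.
From the Nernst equation, log Q = n(E° − E)/0.0592 = 2·(+1.16 − (+1.220))/0.0592 = −2.027.
For 2 Fe³⁺(aq) + Cd(s) → 2 Fe²⁺(aq) + Cd²⁺(aq), the reaction quotient is Q = ([Fe²⁺(aq)]^2·[Cd²⁺(aq)]) / [Fe³⁺(aq)]^2.
Isolating [Cd²⁺(aq)] in Q = 10^{−2.027} yields log [Cd²⁺(aq)] = −3.537, i.e. 0.00029 M.

0.00029 M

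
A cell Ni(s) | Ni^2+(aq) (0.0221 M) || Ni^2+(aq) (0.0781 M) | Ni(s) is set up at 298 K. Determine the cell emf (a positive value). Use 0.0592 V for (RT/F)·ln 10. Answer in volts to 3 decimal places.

For a concentration cell E°cell = 0, since both electrodes use the same couple.
The compartment with the higher Ni^2+(aq) concentration (0.0781 M) acts as the cathode; ions are reduced there and produced at the dilute (0.0221 M) anode.
With n = 2, Ecell = −(0.0592/2)·log([dilute]/[conc]) = −(0.0592/2)·log(0.0221/0.0781) = +0.016 V.

0.016 V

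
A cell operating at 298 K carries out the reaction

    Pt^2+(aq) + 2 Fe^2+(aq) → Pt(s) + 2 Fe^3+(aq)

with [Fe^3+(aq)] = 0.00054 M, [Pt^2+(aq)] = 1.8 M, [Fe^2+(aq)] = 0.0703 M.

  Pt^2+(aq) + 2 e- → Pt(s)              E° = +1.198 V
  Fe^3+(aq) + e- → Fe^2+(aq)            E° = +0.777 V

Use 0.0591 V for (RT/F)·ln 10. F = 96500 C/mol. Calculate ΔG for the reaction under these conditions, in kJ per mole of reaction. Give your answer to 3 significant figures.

−107 kJ/mol

E°cell = +1.198 − (+0.777) = +0.421 V; the balanced reaction transfers n = 2 electrons.
The reaction quotient is [Fe^3+(aq)]^2 / ([Pt^2+(aq)]·[Fe^2+(aq)]^2) = 3.28×10^−5; by Nernst, E = +0.421 − (0.0591/2)(−4.484) = +0.5535 V.
ΔG = −nFE = −(2)(96500)(+0.5535) J/mol = −107 kJ/mol.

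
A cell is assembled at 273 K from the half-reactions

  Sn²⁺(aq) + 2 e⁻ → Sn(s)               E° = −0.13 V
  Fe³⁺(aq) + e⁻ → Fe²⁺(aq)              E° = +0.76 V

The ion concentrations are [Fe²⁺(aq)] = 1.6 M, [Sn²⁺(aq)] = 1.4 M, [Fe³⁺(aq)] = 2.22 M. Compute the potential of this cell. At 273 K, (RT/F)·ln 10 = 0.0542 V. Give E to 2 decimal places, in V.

Since E°(Fe³⁺/Fe²⁺) > E°(Sn²⁺/Sn), Fe³⁺/Fe²⁺ serves as the cathode.
The standard potential is +0.76 − (−0.13) = +0.89 V and the balanced reaction transfers n = 2 electrons.
For the overall reaction 2 Fe³⁺(aq) + Sn(s) → 2 Fe²⁺(aq) + Sn²⁺(aq), Q = ([Fe²⁺(aq)]^2·[Sn²⁺(aq)]) / [Fe³⁺(aq)]^2 = 0.727, giving log Q = −0.138.
E = E° − (0.0542/n)·log Q = +0.89 − (0.0542/2)(−0.138) = +0.89 V.

+0.89 V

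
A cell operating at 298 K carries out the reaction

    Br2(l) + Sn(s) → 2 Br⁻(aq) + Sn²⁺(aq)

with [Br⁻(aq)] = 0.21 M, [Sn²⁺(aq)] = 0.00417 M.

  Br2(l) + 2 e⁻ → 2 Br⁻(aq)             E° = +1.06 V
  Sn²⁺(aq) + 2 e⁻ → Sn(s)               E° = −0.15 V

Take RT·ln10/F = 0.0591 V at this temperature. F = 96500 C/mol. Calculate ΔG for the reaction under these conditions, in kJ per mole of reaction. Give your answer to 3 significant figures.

−255 kJ/mol

The standard cell potential is +1.06 − (−0.15) = +1.21 V, with n = 2 electrons in the balanced equation.
Here Q = [Br⁻(aq)]^2·[Sn²⁺(aq)] = 0.000184 (log Q = −3.735), giving E = +1.21 − (0.0591/2)·(−3.735) = +1.3204 V.
ΔG = −nFE = −(2)(96500)(+1.3204) J/mol = −255 kJ/mol.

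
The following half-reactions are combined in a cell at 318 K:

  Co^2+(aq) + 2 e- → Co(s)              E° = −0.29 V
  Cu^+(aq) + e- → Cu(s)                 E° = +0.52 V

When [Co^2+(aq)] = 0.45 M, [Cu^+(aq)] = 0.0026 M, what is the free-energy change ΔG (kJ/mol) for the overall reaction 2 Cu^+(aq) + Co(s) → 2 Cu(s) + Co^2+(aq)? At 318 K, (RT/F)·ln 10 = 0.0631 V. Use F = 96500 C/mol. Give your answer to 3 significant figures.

−127 kJ/mol

E°cell = +0.52 − (−0.29) = +0.81 V; the balanced reaction transfers n = 2 electrons.
The reaction quotient is [Co^2+(aq)] / [Cu^+(aq)]^2 = 6.66×10^4; by Nernst, E = +0.81 − (0.0631/2)(4.823) = +0.6578 V.
Then ΔG = −nFE = −2 × 96500 × +0.6578 J/mol = −127 kJ/mol.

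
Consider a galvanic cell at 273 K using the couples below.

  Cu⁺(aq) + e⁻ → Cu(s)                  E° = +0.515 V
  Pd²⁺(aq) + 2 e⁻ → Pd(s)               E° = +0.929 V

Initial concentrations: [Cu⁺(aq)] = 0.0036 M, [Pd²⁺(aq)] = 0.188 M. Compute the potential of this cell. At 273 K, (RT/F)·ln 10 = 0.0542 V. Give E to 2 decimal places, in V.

Since E°(Pd²⁺/Pd) > E°(Cu⁺/Cu), Pd²⁺/Pd serves as the cathode.
The standard potential is +0.929 − (+0.515) = +0.414 V and the balanced reaction transfers n = 2 electrons.
The balanced reaction is Pd²⁺(aq) + 2 Cu(s) → Pd(s) + 2 Cu⁺(aq), so Q = [Cu⁺(aq)]^2 / [Pd²⁺(aq)] = 6.89×10^−5 and log Q = −4.162.
Applying E = E° − (RT ln10/nF)·log Q gives +0.414 − (0.0542/2)(−4.162) = +0.53 V.

+0.53 V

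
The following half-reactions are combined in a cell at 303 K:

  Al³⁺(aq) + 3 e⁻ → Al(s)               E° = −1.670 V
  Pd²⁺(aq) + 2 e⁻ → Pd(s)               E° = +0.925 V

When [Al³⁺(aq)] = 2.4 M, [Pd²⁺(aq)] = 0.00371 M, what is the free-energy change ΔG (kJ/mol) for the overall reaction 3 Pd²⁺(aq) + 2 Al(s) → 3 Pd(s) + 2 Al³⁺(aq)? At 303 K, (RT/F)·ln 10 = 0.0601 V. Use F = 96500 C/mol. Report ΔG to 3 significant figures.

With Pd²⁺/Pd reduced at the cathode, E°cell = +0.925 − (−1.670) = +2.595 V and n = 6.
Here Q = [Al³⁺(aq)]^2 / [Pd²⁺(aq)]^3 = 1.13×10^8 (log Q = 8.052), giving E = +2.595 − (0.0601/6)·(8.052) = +2.5143 V.
Then ΔG = −nFE = −6 × 96500 × +2.5143 J/mol = −1460 kJ/mol.

−1460 kJ/mol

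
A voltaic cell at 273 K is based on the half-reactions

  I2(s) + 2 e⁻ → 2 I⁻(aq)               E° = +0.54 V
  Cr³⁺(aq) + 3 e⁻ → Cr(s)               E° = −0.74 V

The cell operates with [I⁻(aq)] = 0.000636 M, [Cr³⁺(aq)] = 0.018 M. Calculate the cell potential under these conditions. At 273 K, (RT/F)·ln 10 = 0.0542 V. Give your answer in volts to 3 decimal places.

I₂/I⁻ is reduced (cathode, E° = +0.54 V) and Cr³⁺/Cr is oxidized (anode).
The standard potential is +0.54 − (−0.74) = +1.28 V and the balanced reaction transfers n = 6 electrons.
For the overall reaction 3 I2(s) + 2 Cr(s) → 6 I⁻(aq) + 2 Cr³⁺(aq), Q = [I⁻(aq)]^6·[Cr³⁺(aq)]^2 = 2.14×10^−23, giving log Q = −22.669.
By the Nernst equation, E = +1.28 − (0.0542/6)·(−22.669) = +1.485 V.

+1.485 V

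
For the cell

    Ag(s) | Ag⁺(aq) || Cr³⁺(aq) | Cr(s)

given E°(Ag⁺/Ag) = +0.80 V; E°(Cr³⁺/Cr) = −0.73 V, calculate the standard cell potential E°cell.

−1.53 V

By convention the left-hand electrode in cell notation is the anode (oxidation) and the right-hand electrode is the cathode (reduction).
E°cell = E°(right) − E°(left) = −0.73 − (+0.80) = −1.53 V.
The negative sign shows that, as written, the cell would require an external voltage to drive the reaction.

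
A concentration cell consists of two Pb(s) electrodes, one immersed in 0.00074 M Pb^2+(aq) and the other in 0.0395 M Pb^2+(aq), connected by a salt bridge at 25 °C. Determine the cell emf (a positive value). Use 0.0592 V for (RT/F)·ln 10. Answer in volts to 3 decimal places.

For a concentration cell E°cell = 0, since both electrodes use the same couple.
The compartment with the higher Pb^2+(aq) concentration (0.0395 M) acts as the cathode; ions are reduced there and produced at the dilute (0.00074 M) anode.
With n = 2, Ecell = −(0.0592/2)·log([dilute]/[conc]) = −(0.0592/2)·log(0.00074/0.0395) = +0.051 V.

0.051 V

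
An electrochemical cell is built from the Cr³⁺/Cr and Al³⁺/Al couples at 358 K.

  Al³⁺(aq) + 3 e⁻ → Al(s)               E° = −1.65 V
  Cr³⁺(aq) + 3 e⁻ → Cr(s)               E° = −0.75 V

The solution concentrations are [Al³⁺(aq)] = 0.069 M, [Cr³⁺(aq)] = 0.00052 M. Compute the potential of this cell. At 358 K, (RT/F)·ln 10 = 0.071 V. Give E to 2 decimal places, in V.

+0.85 V

The Cr³⁺/Cr couple has the more positive E°, so it is the cathode; Al³⁺/Al is the anode.
The standard potential is −0.75 − (−1.65) = +0.90 V and the balanced reaction transfers n = 3 electrons.
For the overall reaction Cr³⁺(aq) + Al(s) → Cr(s) + Al³⁺(aq), Q = [Al³⁺(aq)] / [Cr³⁺(aq)] = 133, giving log Q = 2.123.
Applying E = E° − (RT ln10/nF)·log Q gives +0.90 − (0.071/3)(2.123) = +0.85 V.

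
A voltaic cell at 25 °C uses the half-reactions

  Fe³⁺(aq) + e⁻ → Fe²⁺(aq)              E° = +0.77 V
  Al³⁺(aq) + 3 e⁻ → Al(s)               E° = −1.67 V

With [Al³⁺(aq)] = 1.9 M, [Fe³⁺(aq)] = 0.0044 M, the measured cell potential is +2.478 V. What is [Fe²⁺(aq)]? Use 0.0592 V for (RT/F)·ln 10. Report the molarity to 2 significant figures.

0.00081 M

The Fe³⁺/Fe²⁺ couple has the larger reduction potential, so it is the cathode: E°cell = +0.77 − (−1.67) = +2.44 V and n = 3.
From the Nernst equation, log Q = n(E° − E)/0.0592 = 3·(+2.44 − (+2.478))/0.0592 = −1.926.
The balanced reaction is 3 Fe³⁺(aq) + Al(s) → 3 Fe²⁺(aq) + Al³⁺(aq), so Q = ([Fe²⁺(aq)]^3·[Al³⁺(aq)]) / [Fe³⁺(aq)]^3.
Isolating [Fe²⁺(aq)] in Q = 10^{−1.926} yields log [Fe²⁺(aq)] = −3.091, i.e. 0.00081 M.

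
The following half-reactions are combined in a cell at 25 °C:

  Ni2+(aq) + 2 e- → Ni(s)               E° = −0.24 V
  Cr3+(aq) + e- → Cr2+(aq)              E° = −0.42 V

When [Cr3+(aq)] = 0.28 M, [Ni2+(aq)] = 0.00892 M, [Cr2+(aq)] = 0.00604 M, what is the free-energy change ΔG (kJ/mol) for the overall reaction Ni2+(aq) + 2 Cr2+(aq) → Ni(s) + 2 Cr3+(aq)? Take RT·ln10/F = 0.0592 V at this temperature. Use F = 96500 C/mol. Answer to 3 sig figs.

E°cell = −0.24 − (−0.42) = +0.18 V; the balanced reaction transfers n = 2 electrons.
Here Q = [Cr3+(aq)]^2 / ([Ni2+(aq)]·[Cr2+(aq)]^2) = 2.41×10^5 (log Q = 5.382), giving E = +0.18 − (0.0592/2)·(5.382) = +0.0207 V.
Finally ΔG = −nFE = −(2)(96500 C/mol)(+0.0207 V) = −4.00 kJ/mol.

−4.00 kJ/mol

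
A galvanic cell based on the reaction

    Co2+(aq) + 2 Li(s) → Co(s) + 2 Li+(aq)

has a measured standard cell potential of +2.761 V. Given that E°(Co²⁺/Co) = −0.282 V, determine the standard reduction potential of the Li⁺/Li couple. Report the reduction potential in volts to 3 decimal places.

In the reaction as written the Co²⁺/Co couple is reduced (cathode) and Li⁺/Li is oxidized (anode), so E°cell = E°(Co²⁺/Co) − E°(Li⁺/Li).
E°(Li⁺/Li) = E°(cathode) − E°cell = −0.282 − (+2.761) = −3.043 V.

−3.043 V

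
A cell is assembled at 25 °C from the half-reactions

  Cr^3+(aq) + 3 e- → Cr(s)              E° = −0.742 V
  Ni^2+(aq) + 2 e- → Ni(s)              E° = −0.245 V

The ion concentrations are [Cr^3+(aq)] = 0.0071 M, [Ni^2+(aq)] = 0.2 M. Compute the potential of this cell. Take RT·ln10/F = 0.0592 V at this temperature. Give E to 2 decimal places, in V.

Since E°(Ni²⁺/Ni) > E°(Cr³⁺/Cr), Ni²⁺/Ni serves as the cathode.
E°cell = −0.245 − (−0.742) = +0.497 V, with n = 6 electrons transferred.
The balanced reaction is 3 Ni^2+(aq) + 2 Cr(s) → 3 Ni(s) + 2 Cr^3+(aq), so Q = [Cr^3+(aq)]^2 / [Ni^2+(aq)]^3 = 0.0063 and log Q = −2.201.
By the Nernst equation, E = +0.497 − (0.0592/6)·(−2.201) = +0.52 V.

+0.52 V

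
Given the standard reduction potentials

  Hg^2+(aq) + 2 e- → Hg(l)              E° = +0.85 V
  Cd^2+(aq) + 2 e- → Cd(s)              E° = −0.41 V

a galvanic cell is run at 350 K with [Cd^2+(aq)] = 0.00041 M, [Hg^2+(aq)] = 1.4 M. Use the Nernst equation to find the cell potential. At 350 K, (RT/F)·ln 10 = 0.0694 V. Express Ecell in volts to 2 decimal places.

The Hg²⁺/Hg couple has the more positive E°, so it is the cathode; Cd²⁺/Cd is the anode.
The standard potential is +0.85 − (−0.41) = +1.26 V and the balanced reaction transfers n = 2 electrons.
The balanced reaction is Hg^2+(aq) + Cd(s) → Hg(l) + Cd^2+(aq), so Q = [Cd^2+(aq)] / [Hg^2+(aq)] = 0.000293 and log Q = −3.533.
By the Nernst equation, E = +1.26 − (0.0694/2)·(−3.533) = +1.38 V.

+1.38 V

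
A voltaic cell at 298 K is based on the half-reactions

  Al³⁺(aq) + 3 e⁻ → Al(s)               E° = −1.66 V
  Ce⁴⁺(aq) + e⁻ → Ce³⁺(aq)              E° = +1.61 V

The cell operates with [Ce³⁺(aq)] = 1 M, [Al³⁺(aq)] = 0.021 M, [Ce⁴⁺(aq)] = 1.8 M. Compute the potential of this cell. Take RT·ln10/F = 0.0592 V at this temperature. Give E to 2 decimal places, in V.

The Ce⁴⁺/Ce³⁺ couple has the more positive E°, so it is the cathode; Al³⁺/Al is the anode.
The standard potential is +1.61 − (−1.66) = +3.27 V and the balanced reaction transfers n = 3 electrons.
For the overall reaction 3 Ce⁴⁺(aq) + Al(s) → 3 Ce³⁺(aq) + Al³⁺(aq), Q = ([Ce³⁺(aq)]^3·[Al³⁺(aq)]) / [Ce⁴⁺(aq)]^3 = 0.0036, giving log Q = −2.444.
By the Nernst equation, E = +3.27 − (0.0592/3)·(−2.444) = +3.32 V.

+3.32 V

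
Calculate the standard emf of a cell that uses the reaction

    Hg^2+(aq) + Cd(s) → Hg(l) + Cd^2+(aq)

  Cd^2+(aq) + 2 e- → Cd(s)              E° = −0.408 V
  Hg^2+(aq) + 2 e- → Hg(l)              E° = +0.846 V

In the reaction as written, Hg^2+(aq) is reduced (cathode) and Cd^2+(aq) is produced by oxidation at the anode.
E°cell = E°(cathode) − E°(anode) = +0.846 − (−0.408) = +1.254 V.

+1.254 V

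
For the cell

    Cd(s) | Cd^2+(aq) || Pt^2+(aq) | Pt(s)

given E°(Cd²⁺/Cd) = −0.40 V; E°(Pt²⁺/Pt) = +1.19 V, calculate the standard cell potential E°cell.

+1.59 V

By convention the left-hand electrode in cell notation is the anode (oxidation) and the right-hand electrode is the cathode (reduction).
E°cell = E°(right) − E°(left) = +1.19 − (−0.40) = +1.59 V.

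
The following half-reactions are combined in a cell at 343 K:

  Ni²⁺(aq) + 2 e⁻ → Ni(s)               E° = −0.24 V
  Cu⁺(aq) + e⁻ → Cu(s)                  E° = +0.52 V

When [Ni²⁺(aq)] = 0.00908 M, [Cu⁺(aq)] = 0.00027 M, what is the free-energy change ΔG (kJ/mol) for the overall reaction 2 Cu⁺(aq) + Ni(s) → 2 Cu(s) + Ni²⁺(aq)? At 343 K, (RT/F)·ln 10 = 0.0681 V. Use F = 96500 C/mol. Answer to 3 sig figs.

−113 kJ/mol

The standard cell potential is +0.52 − (−0.24) = +0.76 V, with n = 2 electrons in the balanced equation.
The reaction quotient is [Ni²⁺(aq)] / [Cu⁺(aq)]^2 = 1.25×10^5; by Nernst, E = +0.76 − (0.0681/2)(5.095) = +0.5865 V.
Then ΔG = −nFE = −2 × 96500 × +0.5865 J/mol = −113 kJ/mol.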